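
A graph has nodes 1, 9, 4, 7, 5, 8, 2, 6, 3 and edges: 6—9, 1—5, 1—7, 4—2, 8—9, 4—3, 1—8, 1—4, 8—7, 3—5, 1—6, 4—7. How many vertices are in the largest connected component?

9

Starting from 1 we can reach 1, 2, 3, 4, 5, 6, 7, 8, 9. That is one component of size 9.
The largest has 9 vertices.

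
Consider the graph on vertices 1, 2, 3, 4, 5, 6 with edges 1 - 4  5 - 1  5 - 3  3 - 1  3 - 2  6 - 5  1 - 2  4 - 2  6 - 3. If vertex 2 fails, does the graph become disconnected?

No

Deleting 2 leaves 1 component (was 1) (its neighbors 1, 3, 4 remain connected to each other), so 2 is not a cut vertex.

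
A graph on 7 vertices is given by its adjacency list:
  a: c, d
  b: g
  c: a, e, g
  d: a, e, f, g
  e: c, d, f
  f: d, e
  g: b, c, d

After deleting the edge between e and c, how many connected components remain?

1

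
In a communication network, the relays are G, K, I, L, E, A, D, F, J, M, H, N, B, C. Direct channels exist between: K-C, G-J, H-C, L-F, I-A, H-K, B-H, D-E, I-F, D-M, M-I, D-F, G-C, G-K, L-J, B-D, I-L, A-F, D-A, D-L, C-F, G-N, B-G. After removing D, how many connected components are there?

2

With D gone, the remaining components are: {E}; {A, B, C, F, G, H, I, J, K, L, M, N}.
That is 2 components.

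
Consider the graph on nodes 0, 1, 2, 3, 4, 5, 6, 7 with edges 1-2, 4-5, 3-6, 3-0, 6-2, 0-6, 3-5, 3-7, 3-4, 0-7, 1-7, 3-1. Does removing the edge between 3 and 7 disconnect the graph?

After removing 3-7, the path 3-0-7 still connects them, so the edge is not a bridge.

No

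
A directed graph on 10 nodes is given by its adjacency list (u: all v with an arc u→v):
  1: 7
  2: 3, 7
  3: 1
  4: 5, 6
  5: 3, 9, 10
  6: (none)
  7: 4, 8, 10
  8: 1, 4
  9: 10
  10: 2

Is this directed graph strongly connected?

No

There is no directed path from 6 to 5, so the graph is not strongly connected.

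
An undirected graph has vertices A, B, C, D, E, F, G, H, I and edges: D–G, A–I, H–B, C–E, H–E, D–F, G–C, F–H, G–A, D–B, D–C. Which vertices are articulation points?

A, G

Removing A increases the component count from 1 to 2, so A is a cut vertex.
Removing G increases the component count from 1 to 2, so G is a cut vertex.
By contrast removing D leaves 1 component; it is not a cut vertex. No other vertex is a cut vertex either.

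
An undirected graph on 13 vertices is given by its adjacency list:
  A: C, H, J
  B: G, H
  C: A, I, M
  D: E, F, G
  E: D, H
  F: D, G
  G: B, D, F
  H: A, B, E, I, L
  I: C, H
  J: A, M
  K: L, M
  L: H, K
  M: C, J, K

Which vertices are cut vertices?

H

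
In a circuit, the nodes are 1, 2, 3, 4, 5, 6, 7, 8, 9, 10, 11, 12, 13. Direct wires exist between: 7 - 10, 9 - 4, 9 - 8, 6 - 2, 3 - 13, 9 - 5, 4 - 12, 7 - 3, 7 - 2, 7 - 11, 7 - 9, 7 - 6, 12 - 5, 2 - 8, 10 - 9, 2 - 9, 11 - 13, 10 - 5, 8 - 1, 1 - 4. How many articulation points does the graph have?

Removing 7 increases the component count from 1 to 2, so 7 is a cut vertex.
By contrast removing 13 leaves 1 component; it is not a cut vertex. No other vertex is a cut vertex either.

1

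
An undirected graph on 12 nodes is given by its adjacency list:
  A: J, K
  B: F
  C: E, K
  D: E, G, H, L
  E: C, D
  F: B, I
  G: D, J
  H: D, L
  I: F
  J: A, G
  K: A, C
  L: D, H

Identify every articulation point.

Removing D increases the component count from 2 to 3, so D is a cut vertex.
Removing F increases the component count from 2 to 3, so F is a cut vertex.
By contrast removing B leaves 2 components; it is not a cut vertex. No other vertex is a cut vertex either.

D, F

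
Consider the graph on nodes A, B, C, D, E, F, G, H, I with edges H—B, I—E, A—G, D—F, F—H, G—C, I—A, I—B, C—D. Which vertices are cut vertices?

I

Removing I increases the component count from 1 to 2, so I is a cut vertex.
By contrast removing E leaves 1 component; it is not a cut vertex. No other vertex is a cut vertex either.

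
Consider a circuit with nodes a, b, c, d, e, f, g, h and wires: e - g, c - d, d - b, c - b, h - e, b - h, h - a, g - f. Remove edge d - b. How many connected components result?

d and b are still connected via d-c-b, so the component count stays at 1.

1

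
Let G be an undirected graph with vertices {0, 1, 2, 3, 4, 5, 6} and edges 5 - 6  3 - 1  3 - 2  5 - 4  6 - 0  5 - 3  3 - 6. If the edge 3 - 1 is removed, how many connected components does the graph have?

2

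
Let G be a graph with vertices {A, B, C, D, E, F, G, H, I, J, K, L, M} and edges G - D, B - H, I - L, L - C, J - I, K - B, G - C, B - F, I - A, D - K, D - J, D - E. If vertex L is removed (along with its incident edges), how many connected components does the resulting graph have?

With L gone, the remaining components are: {M}; {A, B, C, D, E, F, G, H, I, J, K}.
That is 2 components.

2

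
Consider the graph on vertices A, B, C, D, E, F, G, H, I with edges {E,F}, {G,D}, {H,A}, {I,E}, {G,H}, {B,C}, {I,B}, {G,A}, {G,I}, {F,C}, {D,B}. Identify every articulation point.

G

Removing G increases the component count from 1 to 2, so G is a cut vertex.
By contrast removing D leaves 1 component; it is not a cut vertex. No other vertex is a cut vertex either.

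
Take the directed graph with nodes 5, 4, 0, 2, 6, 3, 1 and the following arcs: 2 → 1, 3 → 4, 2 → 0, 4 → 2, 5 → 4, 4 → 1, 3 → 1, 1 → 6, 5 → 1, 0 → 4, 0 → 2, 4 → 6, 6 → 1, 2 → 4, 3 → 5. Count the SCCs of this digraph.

{0, 2, 4} are all mutually reachable — one SCC of size 3.
{1, 6} are all mutually reachable — one SCC of size 2.
{5} is an SCC by itself.
{3} is an SCC by itself.
That gives 4 strongly connected components.

4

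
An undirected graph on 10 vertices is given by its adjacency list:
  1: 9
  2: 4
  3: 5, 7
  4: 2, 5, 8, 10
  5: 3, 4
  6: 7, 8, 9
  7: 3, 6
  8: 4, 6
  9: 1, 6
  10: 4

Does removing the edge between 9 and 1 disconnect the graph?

Yes

Removing 9-1 leaves no path between 9 and 1: the component count goes from 1 to 2. So it is a bridge.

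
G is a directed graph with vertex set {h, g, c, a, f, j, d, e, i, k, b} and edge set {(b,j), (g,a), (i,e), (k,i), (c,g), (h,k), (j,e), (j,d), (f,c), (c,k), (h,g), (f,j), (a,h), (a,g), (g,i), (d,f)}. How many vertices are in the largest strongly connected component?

3

{a, g, h} are all mutually reachable — one SCC of size 3.
{d, f, j} are all mutually reachable — one SCC of size 3.
{b} is an SCC by itself.
{e} is an SCC by itself.
{c} is an SCC by itself.
(and 2 more singleton SCCs)
The largest has 3 vertices.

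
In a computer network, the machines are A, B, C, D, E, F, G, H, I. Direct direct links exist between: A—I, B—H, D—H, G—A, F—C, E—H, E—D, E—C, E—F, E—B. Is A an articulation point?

Yes

Deleting A raises the number of components from 2 to 3, so A is a cut vertex.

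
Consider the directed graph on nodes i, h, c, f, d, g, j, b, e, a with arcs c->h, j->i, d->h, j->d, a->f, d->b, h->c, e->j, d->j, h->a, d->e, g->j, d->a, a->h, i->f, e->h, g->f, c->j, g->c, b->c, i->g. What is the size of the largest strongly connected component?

9

{a, b, c, d, e, g, h, i, j} are all mutually reachable — one SCC of size 9.
{f} is an SCC by itself.
The largest has 9 vertices.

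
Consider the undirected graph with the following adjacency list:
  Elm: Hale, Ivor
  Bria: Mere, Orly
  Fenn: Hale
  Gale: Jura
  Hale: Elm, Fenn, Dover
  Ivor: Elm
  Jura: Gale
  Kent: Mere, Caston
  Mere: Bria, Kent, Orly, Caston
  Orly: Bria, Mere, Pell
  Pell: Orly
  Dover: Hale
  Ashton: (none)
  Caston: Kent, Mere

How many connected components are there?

4

Ashton is isolated — a component by itself.
Starting from Gale we can reach Gale, Jura. That is one component of size 2.
Starting from Elm we can reach Elm, Fenn, Hale, Ivor, Dover. That is one component of size 5.
Starting from Bria we can reach Bria, Kent, Mere, Orly, Pell, Caston. That is one component of size 6.
Total: 4 components.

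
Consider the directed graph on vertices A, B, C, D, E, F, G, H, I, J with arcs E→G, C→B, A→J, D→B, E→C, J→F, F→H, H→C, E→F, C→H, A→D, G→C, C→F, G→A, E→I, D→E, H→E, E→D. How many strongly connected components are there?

3

{A, C, D, E, F, G, H, J} are all mutually reachable — one SCC of size 8.
{I} is an SCC by itself.
{B} is an SCC by itself.
That gives 3 strongly connected components.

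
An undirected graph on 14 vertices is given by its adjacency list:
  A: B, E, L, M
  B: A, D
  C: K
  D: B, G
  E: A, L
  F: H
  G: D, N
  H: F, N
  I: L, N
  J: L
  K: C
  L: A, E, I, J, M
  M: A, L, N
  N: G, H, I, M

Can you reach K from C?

Yes

From C we can reach C, K, which includes K.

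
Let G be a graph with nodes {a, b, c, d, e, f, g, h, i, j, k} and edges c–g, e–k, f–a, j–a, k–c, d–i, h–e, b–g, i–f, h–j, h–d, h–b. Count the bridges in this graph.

The edges on the cycle h-d-i-f-a-j-h are not bridges since each lies on that cycle.
Every edge lies on some cycle, so there are no bridges.

0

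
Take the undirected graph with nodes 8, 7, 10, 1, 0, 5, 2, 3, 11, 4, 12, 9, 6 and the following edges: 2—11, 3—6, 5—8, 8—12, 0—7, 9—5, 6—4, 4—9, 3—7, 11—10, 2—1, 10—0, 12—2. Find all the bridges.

The edges on the cycle 3-6-4-9-5-8-12-2-11-10-0-7-3 are not bridges since each lies on that cycle.
But removing 1—2 disconnects 1 from 2 — this is a bridge.

1-2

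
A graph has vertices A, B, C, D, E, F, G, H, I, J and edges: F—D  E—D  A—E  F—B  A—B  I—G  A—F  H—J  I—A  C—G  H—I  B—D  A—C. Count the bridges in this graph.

2

The edges on the cycle I-A-C-G-I are not bridges since each lies on that cycle.
But removing H—J disconnects H from J; removing H—I disconnects H from I — these are bridges.
That makes 2 bridges.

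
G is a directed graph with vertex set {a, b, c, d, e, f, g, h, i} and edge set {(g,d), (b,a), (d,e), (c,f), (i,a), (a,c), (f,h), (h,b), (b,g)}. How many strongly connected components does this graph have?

5

{a, b, c, f, h} are all mutually reachable — one SCC of size 5.
{g} is an SCC by itself.
{d} is an SCC by itself.
{e} is an SCC by itself.
{i} is an SCC by itself.
That gives 5 strongly connected components.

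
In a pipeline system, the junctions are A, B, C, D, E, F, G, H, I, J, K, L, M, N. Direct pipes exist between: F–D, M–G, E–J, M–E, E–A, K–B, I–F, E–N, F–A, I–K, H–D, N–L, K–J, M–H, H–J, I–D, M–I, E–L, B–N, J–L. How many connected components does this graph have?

C is isolated — a component by itself.
Starting from A we can reach A, B, D, E, F, G, H, I, J, K, L, M, N. That is one component of size 13.
Total: 2 components.

2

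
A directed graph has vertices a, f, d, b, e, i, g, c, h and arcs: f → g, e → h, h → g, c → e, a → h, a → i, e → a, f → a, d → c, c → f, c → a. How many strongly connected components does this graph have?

9

{b} is an SCC by itself.
{f} is an SCC by itself.
{a} is an SCC by itself.
{h} is an SCC by itself.
{i} is an SCC by itself.
(and 4 more singleton SCCs)
That gives 9 strongly connected components.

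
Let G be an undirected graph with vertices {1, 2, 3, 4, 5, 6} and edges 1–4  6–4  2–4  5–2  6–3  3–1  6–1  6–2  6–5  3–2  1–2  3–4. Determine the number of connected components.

1

Starting from 1 we can reach 1, 2, 3, 4, 5, 6. That is one component of size 6.
Total: 1 component.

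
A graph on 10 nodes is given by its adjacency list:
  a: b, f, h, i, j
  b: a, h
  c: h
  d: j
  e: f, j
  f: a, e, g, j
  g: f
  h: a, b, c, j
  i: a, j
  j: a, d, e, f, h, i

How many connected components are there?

1

Starting from a we can reach a, b, c, d, e, f, g, h, i, j. That is one component of size 10.
Total: 1 component.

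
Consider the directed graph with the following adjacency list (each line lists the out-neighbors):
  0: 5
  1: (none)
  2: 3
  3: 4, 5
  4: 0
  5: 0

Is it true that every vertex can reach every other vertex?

There is no directed path from 0 to 2, so the graph is not strongly connected.

No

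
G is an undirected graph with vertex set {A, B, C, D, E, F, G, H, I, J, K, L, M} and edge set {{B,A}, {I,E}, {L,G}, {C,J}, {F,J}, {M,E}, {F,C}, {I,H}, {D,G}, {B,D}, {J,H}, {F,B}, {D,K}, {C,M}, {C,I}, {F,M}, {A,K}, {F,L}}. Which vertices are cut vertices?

F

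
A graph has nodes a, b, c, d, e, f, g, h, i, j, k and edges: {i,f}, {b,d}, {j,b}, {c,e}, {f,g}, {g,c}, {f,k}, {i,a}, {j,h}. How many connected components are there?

Starting from b we can reach b, d, h, j. That is one component of size 4.
Starting from a we can reach a, c, e, f, g, i, k. That is one component of size 7.
Total: 2 components.

2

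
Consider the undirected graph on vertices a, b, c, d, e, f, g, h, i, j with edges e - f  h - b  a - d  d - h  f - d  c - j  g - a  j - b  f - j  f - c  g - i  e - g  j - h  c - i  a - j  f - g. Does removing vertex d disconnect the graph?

Deleting d leaves 1 component (was 1) (its neighbors a, f, h remain connected to each other), so d is not a cut vertex.

No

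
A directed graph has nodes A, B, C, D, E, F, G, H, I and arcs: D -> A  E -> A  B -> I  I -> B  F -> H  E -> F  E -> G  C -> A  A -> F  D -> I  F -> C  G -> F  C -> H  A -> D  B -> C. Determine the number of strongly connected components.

4

{A, B, C, D, F, I} are all mutually reachable — one SCC of size 6.
{H} is an SCC by itself.
{G} is an SCC by itself.
{E} is an SCC by itself.
That gives 4 strongly connected components.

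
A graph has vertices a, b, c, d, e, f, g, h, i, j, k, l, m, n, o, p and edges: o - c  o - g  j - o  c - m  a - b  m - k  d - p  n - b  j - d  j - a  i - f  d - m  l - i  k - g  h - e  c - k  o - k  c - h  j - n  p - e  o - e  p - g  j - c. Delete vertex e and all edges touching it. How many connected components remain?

2

With e gone, the remaining components are: {f, i, l}; {a, b, c, d, g, h, j, k, m, n, o, p}.
That is 2 components.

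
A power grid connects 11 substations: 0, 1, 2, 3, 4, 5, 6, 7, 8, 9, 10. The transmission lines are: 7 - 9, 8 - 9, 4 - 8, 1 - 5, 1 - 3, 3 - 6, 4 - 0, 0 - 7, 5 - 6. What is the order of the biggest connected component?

5

2 is isolated — a component by itself.
10 is isolated — a component by itself.
Starting from 1 we can reach 1, 3, 5, 6. That is one component of size 4.
Starting from 0 we can reach 0, 4, 7, 8, 9. That is one component of size 5.
The largest has 5 vertices.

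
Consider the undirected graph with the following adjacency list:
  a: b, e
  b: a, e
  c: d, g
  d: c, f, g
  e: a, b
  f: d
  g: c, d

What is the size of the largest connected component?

4

Starting from a we can reach a, b, e. That is one component of size 3.
Starting from c we can reach c, d, f, g. That is one component of size 4.
The largest has 4 vertices.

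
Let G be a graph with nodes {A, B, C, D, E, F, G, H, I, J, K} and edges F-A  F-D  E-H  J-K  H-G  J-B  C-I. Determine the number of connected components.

Starting from C we can reach C, I. That is one component of size 2.
Starting from E we can reach E, G, H. That is one component of size 3.
Starting from A we can reach A, D, F. That is one component of size 3.
Starting from B we can reach B, J, K. That is one component of size 3.
Total: 4 components.

4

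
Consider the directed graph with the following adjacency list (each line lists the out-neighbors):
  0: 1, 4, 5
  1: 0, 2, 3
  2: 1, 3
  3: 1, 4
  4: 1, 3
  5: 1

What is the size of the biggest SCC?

{0, 1, 2, 3, 4, 5} are all mutually reachable — one SCC of size 6.
The largest has 6 vertices.

6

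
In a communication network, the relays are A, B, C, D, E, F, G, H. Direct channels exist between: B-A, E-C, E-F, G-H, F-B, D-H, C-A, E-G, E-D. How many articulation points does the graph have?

Removing E increases the component count from 1 to 2, so E is a cut vertex.
By contrast removing F leaves 1 component; it is not a cut vertex. No other vertex is a cut vertex either.

1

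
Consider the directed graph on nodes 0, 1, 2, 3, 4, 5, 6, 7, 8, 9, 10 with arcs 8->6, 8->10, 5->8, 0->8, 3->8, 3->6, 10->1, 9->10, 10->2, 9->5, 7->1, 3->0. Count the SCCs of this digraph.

11

{9} is an SCC by itself.
{6} is an SCC by itself.
{2} is an SCC by itself.
{7} is an SCC by itself.
{4} is an SCC by itself.
(and 6 more singleton SCCs)
That gives 11 strongly connected components.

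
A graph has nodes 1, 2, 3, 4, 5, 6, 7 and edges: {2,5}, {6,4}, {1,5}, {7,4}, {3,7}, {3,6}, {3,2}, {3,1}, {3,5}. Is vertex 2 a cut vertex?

No

Deleting 2 leaves 1 component (was 1) (its neighbors 3, 5 remain connected to each other), so 2 is not a cut vertex.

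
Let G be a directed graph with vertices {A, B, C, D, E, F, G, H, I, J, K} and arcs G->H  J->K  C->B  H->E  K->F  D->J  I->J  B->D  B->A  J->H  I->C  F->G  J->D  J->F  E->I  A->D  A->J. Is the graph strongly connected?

From J we can reach every vertex (A, B, C, D, E, F, G, H, I, J, K), and every vertex can reach J (A, B, C, D, E, F, G, H, I, J, K). So the whole graph is one strongly connected component.

Yes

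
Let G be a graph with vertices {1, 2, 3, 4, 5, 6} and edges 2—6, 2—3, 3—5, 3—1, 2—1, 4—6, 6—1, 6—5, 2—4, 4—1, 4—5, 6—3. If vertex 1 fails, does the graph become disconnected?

Deleting 1 leaves 1 component (was 1) (its neighbors 2, 3, 4, 6 remain connected to each other), so 1 is not a cut vertex.

No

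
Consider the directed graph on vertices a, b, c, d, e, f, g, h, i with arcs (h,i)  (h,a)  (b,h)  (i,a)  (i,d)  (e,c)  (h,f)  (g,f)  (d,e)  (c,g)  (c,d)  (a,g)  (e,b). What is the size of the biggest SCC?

6

{b, c, d, e, h, i} are all mutually reachable — one SCC of size 6.
{f} is an SCC by itself.
{a} is an SCC by itself.
{g} is an SCC by itself.
The largest has 6 vertices.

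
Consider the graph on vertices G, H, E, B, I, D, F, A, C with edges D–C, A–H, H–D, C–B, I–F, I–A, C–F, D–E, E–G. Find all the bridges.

B-C, D-E, E-G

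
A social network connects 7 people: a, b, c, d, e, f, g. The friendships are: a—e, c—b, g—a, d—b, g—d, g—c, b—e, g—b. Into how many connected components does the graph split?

2

f is isolated — a component by itself.
Starting from a we can reach a, b, c, d, e, g. That is one component of size 6.
Total: 2 components.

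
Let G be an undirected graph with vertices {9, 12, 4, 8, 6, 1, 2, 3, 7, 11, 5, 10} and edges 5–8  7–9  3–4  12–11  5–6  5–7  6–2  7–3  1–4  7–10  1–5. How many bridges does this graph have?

6

The edges on the cycle 1-5-7-3-4-1 are not bridges since each lies on that cycle.
But removing 5–8 disconnects 5 from 8; removing 2–6 disconnects 2 from 6; removing 5–6 disconnects 5 from 6; removing 12–11 disconnects 12 from 11 — these are bridges.
In total 6 edges are bridges.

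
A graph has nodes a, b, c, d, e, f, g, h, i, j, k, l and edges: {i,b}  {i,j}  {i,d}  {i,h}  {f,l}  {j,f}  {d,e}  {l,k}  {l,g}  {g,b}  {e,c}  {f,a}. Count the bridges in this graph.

The edges on the cycle i-j-f-l-g-b-i are not bridges since each lies on that cycle.
But removing e–d disconnects e from d; removing i–d disconnects i from d; removing i–h disconnects i from h; removing k–l disconnects k from l — these are bridges.
In total 6 edges are bridges.

6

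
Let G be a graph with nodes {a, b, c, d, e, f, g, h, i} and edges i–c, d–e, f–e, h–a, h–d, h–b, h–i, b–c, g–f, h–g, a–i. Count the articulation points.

1

Removing h increases the component count from 1 to 2, so h is a cut vertex.
By contrast removing g leaves 1 component; it is not a cut vertex. No other vertex is a cut vertex either.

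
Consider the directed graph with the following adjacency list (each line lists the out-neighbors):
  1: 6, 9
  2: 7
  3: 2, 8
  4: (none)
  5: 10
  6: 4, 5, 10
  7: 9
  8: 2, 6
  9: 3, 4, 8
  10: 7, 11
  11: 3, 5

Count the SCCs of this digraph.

{2, 3, 5, 6, 7, 8, 9, 10, 11} are all mutually reachable — one SCC of size 9.
{4} is an SCC by itself.
{1} is an SCC by itself.
That gives 3 strongly connected components.

3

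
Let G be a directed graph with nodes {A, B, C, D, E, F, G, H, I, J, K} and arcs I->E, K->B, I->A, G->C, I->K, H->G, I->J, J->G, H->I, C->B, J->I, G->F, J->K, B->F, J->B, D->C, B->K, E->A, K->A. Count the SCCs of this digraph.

9

{I, J} are all mutually reachable — one SCC of size 2.
{B, K} are all mutually reachable — one SCC of size 2.
{D} is an SCC by itself.
{C} is an SCC by itself.
{F} is an SCC by itself.
(and 4 more singleton SCCs)
That gives 9 strongly connected components.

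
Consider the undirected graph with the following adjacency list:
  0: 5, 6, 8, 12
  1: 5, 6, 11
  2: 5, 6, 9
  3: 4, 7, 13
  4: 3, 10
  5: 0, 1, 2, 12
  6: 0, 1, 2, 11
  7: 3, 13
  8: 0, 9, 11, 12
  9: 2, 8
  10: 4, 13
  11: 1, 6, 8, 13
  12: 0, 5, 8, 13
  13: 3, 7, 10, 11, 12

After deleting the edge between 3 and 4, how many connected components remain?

1

3 and 4 are still connected via 3-13-10-4, so the component count stays at 1.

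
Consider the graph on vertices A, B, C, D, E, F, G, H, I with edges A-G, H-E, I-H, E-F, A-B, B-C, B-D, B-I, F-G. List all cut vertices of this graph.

B

Removing B increases the component count from 1 to 3, so B is a cut vertex.
By contrast removing I leaves 1 component; it is not a cut vertex. No other vertex is a cut vertex either.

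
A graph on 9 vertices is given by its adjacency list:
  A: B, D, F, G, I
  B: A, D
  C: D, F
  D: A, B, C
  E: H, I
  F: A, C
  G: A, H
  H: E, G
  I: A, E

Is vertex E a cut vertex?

Deleting E leaves 1 component (was 1) (its neighbors H, I remain connected to each other), so E is not a cut vertex.

No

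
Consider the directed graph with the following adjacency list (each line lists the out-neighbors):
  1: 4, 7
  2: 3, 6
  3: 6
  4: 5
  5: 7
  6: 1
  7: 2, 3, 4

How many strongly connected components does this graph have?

1

{1, 2, 3, 4, 5, 6, 7} are all mutually reachable — one SCC of size 7.
That gives 1 strongly connected component.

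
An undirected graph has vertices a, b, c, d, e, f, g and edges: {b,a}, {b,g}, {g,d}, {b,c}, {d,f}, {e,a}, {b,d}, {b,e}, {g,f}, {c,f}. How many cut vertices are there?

Removing b increases the component count from 1 to 2, so b is a cut vertex.
By contrast removing e leaves 1 component; it is not a cut vertex. No other vertex is a cut vertex either.

1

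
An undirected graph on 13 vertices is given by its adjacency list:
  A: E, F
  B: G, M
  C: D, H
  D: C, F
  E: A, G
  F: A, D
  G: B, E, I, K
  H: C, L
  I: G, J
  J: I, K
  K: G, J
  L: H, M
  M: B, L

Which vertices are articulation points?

Removing G increases the component count from 1 to 2, so G is a cut vertex.
By contrast removing K leaves 1 component; it is not a cut vertex. No other vertex is a cut vertex either.

G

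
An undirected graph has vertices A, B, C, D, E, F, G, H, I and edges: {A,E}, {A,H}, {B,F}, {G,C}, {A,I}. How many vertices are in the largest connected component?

D is isolated — a component by itself.
Starting from B we can reach B, F. That is one component of size 2.
Starting from C we can reach C, G. That is one component of size 2.
Starting from A we can reach A, E, H, I. That is one component of size 4.
The largest has 4 vertices.

4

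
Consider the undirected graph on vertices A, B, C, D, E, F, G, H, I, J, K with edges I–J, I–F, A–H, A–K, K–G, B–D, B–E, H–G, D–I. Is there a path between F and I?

Yes

From F we can reach B, D, E, F, I, J, which includes I.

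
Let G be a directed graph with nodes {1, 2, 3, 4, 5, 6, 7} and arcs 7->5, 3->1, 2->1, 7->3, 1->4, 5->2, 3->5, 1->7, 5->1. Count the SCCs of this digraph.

{1, 2, 3, 5, 7} are all mutually reachable — one SCC of size 5.
{4} is an SCC by itself.
{6} is an SCC by itself.
That gives 3 strongly connected components.

3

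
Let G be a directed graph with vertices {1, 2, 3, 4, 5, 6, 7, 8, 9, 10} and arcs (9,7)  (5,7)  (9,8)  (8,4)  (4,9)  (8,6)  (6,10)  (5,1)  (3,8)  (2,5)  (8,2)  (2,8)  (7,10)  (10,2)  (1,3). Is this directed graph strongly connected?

Yes

From 7 we can reach every vertex (1, 2, 3, 4, 5, 6, 7, 8, 9, 10), and every vertex can reach 7 (1, 2, 3, 4, 5, 6, 7, 8, 9, 10). So the whole graph is one strongly connected component.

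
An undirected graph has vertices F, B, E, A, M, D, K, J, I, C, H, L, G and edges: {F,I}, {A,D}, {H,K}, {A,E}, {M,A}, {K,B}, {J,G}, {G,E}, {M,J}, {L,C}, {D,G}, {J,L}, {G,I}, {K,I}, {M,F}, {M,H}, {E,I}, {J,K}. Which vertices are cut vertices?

Removing J increases the component count from 1 to 2, so J is a cut vertex.
Removing K increases the component count from 1 to 2, so K is a cut vertex.
Removing L increases the component count from 1 to 2, so L is a cut vertex.
By contrast removing G leaves 1 component; it is not a cut vertex. No other vertex is a cut vertex either.

J, K, L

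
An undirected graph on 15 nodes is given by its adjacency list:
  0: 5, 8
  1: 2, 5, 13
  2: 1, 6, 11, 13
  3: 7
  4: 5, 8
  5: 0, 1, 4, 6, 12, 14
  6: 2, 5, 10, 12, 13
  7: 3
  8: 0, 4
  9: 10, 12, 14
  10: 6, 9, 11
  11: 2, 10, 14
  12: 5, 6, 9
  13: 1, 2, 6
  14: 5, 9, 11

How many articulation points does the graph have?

1

Removing 5 increases the component count from 2 to 3, so 5 is a cut vertex.
By contrast removing 14 leaves 2 components; it is not a cut vertex. No other vertex is a cut vertex either.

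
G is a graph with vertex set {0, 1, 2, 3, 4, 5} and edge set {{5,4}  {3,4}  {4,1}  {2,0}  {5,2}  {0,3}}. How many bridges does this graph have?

The edges on the cycle 5-2-0-3-4-5 are not bridges since each lies on that cycle.
But removing 4–1 disconnects 4 from 1 — this is a bridge.

1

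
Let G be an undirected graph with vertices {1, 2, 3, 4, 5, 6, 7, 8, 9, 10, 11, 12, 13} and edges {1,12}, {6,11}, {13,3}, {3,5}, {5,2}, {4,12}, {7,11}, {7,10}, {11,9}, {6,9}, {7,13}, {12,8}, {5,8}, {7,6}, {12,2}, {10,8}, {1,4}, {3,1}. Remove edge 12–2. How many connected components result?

1

12 and 2 are still connected via 12-8-5-2, so the component count stays at 1.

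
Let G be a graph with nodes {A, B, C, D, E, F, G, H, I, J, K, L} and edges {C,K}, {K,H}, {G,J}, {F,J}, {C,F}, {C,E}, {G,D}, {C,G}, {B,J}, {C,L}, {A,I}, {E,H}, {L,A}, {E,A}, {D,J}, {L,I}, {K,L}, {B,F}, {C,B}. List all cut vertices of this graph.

Removing C increases the component count from 1 to 2, so C is a cut vertex.
By contrast removing L leaves 1 component; it is not a cut vertex. No other vertex is a cut vertex either.

C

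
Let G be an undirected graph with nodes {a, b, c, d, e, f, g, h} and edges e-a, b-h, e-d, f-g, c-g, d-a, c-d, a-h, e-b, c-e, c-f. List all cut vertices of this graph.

c

Removing c increases the component count from 1 to 2, so c is a cut vertex.
By contrast removing d leaves 1 component; it is not a cut vertex. No other vertex is a cut vertex either.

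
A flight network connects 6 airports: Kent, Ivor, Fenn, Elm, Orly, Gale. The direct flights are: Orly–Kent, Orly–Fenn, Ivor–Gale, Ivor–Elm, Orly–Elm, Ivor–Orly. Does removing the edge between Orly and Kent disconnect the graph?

Yes

Removing Orly–Kent leaves no path between Orly and Kent: the component count goes from 1 to 2. So it is a bridge.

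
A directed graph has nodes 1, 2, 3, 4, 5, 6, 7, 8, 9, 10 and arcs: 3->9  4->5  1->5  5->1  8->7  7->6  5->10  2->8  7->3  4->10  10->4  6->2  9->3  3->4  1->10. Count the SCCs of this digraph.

{2, 6, 7, 8} are all mutually reachable — one SCC of size 4.
{1, 4, 5, 10} are all mutually reachable — one SCC of size 4.
{3, 9} are all mutually reachable — one SCC of size 2.
That gives 3 strongly connected components.

3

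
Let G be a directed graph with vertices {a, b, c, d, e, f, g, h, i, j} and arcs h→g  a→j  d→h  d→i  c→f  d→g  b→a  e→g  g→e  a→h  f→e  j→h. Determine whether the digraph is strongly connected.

There is no directed path from g to j, so the graph is not strongly connected.

No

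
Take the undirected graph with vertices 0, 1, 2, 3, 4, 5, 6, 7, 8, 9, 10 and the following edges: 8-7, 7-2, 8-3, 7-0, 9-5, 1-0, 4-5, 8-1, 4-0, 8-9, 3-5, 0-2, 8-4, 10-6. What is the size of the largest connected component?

9

Starting from 6 we can reach 6, 10. That is one component of size 2.
Starting from 0 we can reach 0, 1, 2, 3, 4, 5, 7, 8, 9. That is one component of size 9.
The largest has 9 vertices.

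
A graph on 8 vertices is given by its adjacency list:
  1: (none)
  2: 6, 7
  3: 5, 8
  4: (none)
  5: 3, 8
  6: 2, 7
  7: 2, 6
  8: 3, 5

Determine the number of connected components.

1 is isolated — a component by itself.
4 is isolated — a component by itself.
Starting from 2 we can reach 2, 6, 7. That is one component of size 3.
Starting from 3 we can reach 3, 5, 8. That is one component of size 3.
Total: 4 components.

4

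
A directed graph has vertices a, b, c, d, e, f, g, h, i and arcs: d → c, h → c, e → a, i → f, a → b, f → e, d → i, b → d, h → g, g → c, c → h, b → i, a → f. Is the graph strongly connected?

No

There is no directed path from g to e, so the graph is not strongly connected.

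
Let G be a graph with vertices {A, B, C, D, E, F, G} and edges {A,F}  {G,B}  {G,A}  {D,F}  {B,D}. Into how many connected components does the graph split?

3

E is isolated — a component by itself.
C is isolated — a component by itself.
Starting from A we can reach A, B, D, F, G. That is one component of size 5.
Total: 3 components.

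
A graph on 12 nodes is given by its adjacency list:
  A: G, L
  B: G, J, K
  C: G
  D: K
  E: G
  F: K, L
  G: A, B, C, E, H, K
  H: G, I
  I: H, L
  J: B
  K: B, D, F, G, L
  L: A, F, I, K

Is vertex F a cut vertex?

No

Deleting F leaves 1 component (was 1) (its neighbors K, L remain connected to each other), so F is not a cut vertex.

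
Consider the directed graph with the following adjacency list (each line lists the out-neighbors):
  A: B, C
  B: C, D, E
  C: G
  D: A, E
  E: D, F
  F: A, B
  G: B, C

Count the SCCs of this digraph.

1

{A, B, C, D, E, F, G} are all mutually reachable — one SCC of size 7.
That gives 1 strongly connected component.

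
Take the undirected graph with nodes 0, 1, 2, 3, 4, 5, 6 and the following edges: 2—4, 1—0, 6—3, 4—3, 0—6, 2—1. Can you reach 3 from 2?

From 2 we can reach 0, 1, 2, 3, 4, 6, which includes 3.

Yes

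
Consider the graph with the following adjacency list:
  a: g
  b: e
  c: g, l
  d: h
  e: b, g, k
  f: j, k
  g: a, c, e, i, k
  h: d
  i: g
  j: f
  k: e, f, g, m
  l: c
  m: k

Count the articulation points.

5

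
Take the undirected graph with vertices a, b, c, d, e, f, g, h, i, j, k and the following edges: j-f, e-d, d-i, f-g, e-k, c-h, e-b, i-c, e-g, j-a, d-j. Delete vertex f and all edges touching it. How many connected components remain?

1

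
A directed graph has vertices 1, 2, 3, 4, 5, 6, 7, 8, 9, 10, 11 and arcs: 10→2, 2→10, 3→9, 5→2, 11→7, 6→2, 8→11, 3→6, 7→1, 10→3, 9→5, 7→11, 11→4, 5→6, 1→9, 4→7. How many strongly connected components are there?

4

{2, 3, 5, 6, 9, 10} are all mutually reachable — one SCC of size 6.
{4, 7, 11} are all mutually reachable — one SCC of size 3.
{8} is an SCC by itself.
{1} is an SCC by itself.
That gives 4 strongly connected components.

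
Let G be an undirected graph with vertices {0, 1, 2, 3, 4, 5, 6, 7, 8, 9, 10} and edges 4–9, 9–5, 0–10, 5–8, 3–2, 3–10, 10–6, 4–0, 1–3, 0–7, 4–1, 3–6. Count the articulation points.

Removing 0 increases the component count from 1 to 2, so 0 is a cut vertex.
Removing 3 increases the component count from 1 to 2, so 3 is a cut vertex.
Removing 4 increases the component count from 1 to 2, so 4 is a cut vertex.
Likewise 5, 9 are cut vertices.
By contrast removing 8 leaves 1 component; it is not a cut vertex. No other vertex is a cut vertex either.

5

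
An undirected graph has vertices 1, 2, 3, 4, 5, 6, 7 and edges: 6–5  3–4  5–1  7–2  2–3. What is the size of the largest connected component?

4

Starting from 1 we can reach 1, 5, 6. That is one component of size 3.
Starting from 2 we can reach 2, 3, 4, 7. That is one component of size 4.
The largest has 4 vertices.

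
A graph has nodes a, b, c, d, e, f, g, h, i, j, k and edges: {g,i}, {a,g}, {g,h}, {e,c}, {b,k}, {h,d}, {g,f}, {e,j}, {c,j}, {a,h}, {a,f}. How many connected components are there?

Starting from b we can reach b, k. That is one component of size 2.
Starting from c we can reach c, e, j. That is one component of size 3.
Starting from a we can reach a, d, f, g, h, i. That is one component of size 6.
Total: 3 components.

3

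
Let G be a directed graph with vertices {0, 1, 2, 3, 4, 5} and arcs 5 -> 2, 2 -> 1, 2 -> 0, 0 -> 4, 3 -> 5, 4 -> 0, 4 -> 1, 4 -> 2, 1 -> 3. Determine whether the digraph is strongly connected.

From 4 we can reach every vertex (0, 1, 2, 3, 4, 5), and every vertex can reach 4 (0, 1, 2, 3, 4, 5). So the whole graph is one strongly connected component.

Yes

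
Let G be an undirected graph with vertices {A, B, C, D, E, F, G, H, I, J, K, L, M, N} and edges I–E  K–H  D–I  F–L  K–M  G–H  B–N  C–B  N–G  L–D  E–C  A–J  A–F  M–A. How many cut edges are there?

1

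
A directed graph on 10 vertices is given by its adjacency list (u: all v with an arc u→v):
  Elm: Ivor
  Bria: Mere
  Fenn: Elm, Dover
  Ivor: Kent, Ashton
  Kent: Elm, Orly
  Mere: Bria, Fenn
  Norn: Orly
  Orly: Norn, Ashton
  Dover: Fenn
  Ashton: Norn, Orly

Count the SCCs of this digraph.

{Elm, Ivor, Kent} are all mutually reachable — one SCC of size 3.
{Norn, Orly, Ashton} are all mutually reachable — one SCC of size 3.
{Fenn, Dover} are all mutually reachable — one SCC of size 2.
{Bria, Mere} are all mutually reachable — one SCC of size 2.
That gives 4 strongly connected components.

4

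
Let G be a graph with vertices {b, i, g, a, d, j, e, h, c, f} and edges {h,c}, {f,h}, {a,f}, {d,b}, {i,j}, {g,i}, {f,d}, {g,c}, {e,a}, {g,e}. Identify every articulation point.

Removing d increases the component count from 1 to 2, so d is a cut vertex.
Removing f increases the component count from 1 to 2, so f is a cut vertex.
Removing g increases the component count from 1 to 2, so g is a cut vertex.
Likewise i is a cut vertex.
By contrast removing j leaves 1 component; it is not a cut vertex. No other vertex is a cut vertex either.

d, f, g, i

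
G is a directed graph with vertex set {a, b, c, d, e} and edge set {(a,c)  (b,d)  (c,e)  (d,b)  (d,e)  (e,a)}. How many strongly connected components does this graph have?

{a, c, e} are all mutually reachable — one SCC of size 3.
{b, d} are all mutually reachable — one SCC of size 2.
That gives 2 strongly connected components.

2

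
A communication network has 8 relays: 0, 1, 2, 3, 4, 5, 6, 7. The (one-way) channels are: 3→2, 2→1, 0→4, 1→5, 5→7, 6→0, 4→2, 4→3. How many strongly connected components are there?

{3} is an SCC by itself.
{0} is an SCC by itself.
{1} is an SCC by itself.
{2} is an SCC by itself.
{5} is an SCC by itself.
(and 3 more singleton SCCs)
That gives 8 strongly connected components.

8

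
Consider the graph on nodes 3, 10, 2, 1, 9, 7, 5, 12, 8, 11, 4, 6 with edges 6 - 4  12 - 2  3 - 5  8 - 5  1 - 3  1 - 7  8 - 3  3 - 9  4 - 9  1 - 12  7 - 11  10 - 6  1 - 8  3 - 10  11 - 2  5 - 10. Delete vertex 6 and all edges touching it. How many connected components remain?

With 6 gone, the remaining components are: {1, 2, 3, 4, 5, 7, 8, 9, 10, 11, 12}.
That is 1 component.

1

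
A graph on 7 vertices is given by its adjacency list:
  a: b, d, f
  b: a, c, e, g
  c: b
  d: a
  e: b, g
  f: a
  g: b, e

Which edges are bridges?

The edges on the cycle b-g-e-b are not bridges since each lies on that cycle.
But removing a-f disconnects a from f; removing a-d disconnects a from d; removing b-a disconnects b from a; removing b-c disconnects b from c — these are bridges.

a-b, a-d, a-f, b-c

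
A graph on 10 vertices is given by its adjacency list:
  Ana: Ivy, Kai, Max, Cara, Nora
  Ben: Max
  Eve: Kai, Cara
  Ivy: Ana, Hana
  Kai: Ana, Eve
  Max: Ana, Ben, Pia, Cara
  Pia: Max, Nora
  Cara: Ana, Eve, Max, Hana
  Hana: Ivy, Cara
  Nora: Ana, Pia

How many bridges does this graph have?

The edges on the cycle Max-Pia-Nora-Ana-Max are not bridges since each lies on that cycle.
But removing Max-Ben disconnects Max from Ben — this is a bridge.

1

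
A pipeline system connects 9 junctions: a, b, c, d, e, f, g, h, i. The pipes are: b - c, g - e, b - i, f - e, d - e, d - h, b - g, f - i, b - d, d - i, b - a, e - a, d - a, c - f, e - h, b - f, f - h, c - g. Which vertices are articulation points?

Removing c, for instance, still leaves 1 component. No single vertex removal increases the component count — the graph has no articulation points.

none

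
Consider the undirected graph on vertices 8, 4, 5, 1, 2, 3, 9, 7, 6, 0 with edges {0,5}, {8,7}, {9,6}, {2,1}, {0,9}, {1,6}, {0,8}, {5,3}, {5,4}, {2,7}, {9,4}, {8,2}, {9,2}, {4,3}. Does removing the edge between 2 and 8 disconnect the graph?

No

After removing 2—8, the path 2-7-8 still connects them, so the edge is not a bridge.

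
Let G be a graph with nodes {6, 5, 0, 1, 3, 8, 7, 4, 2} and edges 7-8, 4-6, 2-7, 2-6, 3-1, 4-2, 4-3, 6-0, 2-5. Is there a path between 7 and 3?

Yes

From 7 we can reach 0, 1, 2, 3, 4, 5, 6, 7, 8, which includes 3.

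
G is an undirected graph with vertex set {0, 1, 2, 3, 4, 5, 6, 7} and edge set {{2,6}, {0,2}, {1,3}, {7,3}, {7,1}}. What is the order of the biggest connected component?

3

5 is isolated — a component by itself.
4 is isolated — a component by itself.
Starting from 0 we can reach 0, 2, 6. That is one component of size 3.
Starting from 1 we can reach 1, 3, 7. That is one component of size 3.
The largest has 3 vertices.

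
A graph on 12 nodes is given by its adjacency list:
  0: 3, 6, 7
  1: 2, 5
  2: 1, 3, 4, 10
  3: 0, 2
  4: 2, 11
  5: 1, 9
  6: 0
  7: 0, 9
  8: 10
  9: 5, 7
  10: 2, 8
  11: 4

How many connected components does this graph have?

1

Starting from 0 we can reach 0, 1, 2, 3, 4, 5, 6, 7, 8, 9, 10, 11. That is one component of size 12.
Total: 1 component.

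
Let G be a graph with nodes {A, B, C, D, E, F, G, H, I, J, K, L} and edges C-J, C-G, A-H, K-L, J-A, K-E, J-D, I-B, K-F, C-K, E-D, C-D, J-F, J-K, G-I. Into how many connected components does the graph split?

1

Starting from A we can reach A, B, C, D, E, F, G, H, I, J, K, L. That is one component of size 12.
Total: 1 component.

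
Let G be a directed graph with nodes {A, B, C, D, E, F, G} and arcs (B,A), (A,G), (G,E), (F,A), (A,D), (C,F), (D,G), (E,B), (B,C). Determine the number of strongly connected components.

1

{A, B, C, D, E, F, G} are all mutually reachable — one SCC of size 7.
That gives 1 strongly connected component.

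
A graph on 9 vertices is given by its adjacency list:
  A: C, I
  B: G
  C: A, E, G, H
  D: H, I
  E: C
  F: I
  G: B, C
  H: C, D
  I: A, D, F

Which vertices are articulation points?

C, G, I

Removing C increases the component count from 1 to 3, so C is a cut vertex.
Removing G increases the component count from 1 to 2, so G is a cut vertex.
Removing I increases the component count from 1 to 2, so I is a cut vertex.
By contrast removing B leaves 1 component; it is not a cut vertex. No other vertex is a cut vertex either.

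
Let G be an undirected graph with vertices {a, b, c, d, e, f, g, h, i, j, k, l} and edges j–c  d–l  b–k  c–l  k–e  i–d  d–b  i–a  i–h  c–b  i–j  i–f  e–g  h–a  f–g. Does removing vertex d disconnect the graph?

No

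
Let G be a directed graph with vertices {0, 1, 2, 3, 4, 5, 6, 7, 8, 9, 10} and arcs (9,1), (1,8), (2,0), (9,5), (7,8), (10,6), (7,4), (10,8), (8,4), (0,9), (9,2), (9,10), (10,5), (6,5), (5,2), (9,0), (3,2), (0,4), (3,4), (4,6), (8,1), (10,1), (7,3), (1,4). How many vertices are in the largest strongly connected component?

9

{0, 1, 2, 4, 5, 6, 8, 9, 10} are all mutually reachable — one SCC of size 9.
{3} is an SCC by itself.
{7} is an SCC by itself.
The largest has 9 vertices.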